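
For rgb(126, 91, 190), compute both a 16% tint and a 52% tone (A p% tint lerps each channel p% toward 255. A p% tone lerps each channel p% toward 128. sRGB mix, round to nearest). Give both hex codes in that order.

16% tint:
  R: 126 + 20.64 = 146.64 → 147
  G: 91 + 26.24 = 117.24 → 117
  B: 190 + 0.16×(255−190) = 190 + 10.4 = 200.4 → 200
  → #9375C8
52% tone:
  R: 126 + 0.52×(128−126) = 126 + 1.04 = 127.04 → 127
  G: 91 + 19.24 = 110.24 → 110
  B: 190 + 0.52×(128−190) = 190 − 32.24 = 157.76 → 158
  → #7F6E9E

#9375C8, #7F6E9E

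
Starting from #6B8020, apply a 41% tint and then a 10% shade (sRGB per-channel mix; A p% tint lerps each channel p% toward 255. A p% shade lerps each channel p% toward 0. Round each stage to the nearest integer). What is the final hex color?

#6B8020 is rgb(107, 128, 32).
Lerp each channel 41% toward 255:
  R: 107 + 60.68 = 167.68 → 168
  G: 128 + 0.41×(255−128) = 128 + 52.07 = 180.07 → 180
  B: 32 + 91.43 = 123.43 → 123
After the tint: rgb(168, 180, 123) = #A8B47B.
Lerp each channel 10% toward 0:
  R: 168 + 0.1×(0−168) = 168 − 16.8 = 151.2 → 151
  G: 180 − 18 = 162 → 162
  B: 123 − 12.3 = 110.7 → 111
rgb(151, 162, 111) = #97A26F.

#97A26F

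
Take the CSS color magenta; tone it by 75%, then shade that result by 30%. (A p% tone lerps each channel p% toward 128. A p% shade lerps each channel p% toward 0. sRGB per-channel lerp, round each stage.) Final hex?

#704370

CSS magenta is rgb(255, 0, 255).
A 75% tone moves each channel 75% toward 128:
  R: 255 + 0.75×(128−255) = 255 − 95.25 = 159.75 → 160
  G: 0 + 0.75×(128−0) = 0 + 96 = 96 → 96
  B: 255 + 0.75×(128−255) = 255 − 95.25 = 159.75 → 160
After the tone: rgb(160, 96, 160) = #A060A0.
Lerp each channel 30% toward 0:
  R: 160 + 0.3×(0−160) = 160 − 48 = 112 → 112
  G: 96 − 28.8 = 67.2 → 67
  B: 160 − 48 = 112 → 112
rgb(112, 67, 112) = #704370.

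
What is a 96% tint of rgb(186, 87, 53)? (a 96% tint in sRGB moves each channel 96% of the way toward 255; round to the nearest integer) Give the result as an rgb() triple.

A 96% tint moves each channel 96% toward 255:
  R: 186 + 66.24 = 252.24 → 252
  G: 87 + 0.96×(255−87) = 87 + 161.28 = 248.28 → 248
  B: 53 + 0.96×(255−53) = 53 + 193.92 = 246.92 → 247

rgb(252, 248, 247)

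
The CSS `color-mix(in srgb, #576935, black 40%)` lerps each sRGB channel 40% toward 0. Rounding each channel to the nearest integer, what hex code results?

#576935 is rgb(87, 105, 53).
Per channel, c → c + 0.4(0 − c):
  R: 87 + 0.4×(0−87) = 87 − 34.8 = 52.2 → 52
  G: 105 + 0.4×(0−105) = 105 − 42 = 63 → 63
  B: 53 − 21.2 = 31.8 → 32
rgb(52, 63, 32) = #343F20.

#343F20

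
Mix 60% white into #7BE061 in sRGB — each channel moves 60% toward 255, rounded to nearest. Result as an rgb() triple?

#7BE061 is rgb(123, 224, 97).
Per channel, c → c + 0.6(255 − c):
  R: 123 + 0.6×(255−123) = 123 + 79.2 = 202.2 → 202
  G: 224 + 18.6 = 242.6 → 243
  B: 97 + 0.6×(255−97) = 97 + 94.8 = 191.8 → 192

rgb(202, 243, 192)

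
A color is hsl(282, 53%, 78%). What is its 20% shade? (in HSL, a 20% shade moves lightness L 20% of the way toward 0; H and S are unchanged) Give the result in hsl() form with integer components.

hsl(282, 53%, 62%)

L moves 20% from 78 toward 0: 78 − 15.6 = 62.4 → 62.
H and S are unchanged.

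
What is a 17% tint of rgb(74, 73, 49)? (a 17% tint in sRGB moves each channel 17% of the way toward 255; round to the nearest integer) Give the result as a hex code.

Lerp each channel 17% toward 255:
  R: 74 + 0.17×(255−74) = 74 + 30.77 = 104.77 → 105
  G: 73 + 0.17×(255−73) = 73 + 30.94 = 103.94 → 104
  B: 49 + 0.17×(255−49) = 49 + 35.02 = 84.02 → 84
rgb(105, 104, 84) = #696854.

#696854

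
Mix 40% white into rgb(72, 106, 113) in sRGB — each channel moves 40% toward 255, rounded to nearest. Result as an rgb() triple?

Per channel, c → c + 0.4(255 − c):
  R: 72 + 0.4×(255−72) = 72 + 73.2 = 145.2 → 145
  G: 106 + 59.6 = 165.6 → 166
  B: 113 + 0.4×(255−113) = 113 + 56.8 = 169.8 → 170

rgb(145, 166, 170)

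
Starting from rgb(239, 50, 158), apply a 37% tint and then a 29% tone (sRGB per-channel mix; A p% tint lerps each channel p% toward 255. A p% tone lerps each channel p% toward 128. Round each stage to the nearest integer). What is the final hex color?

#d37faf

A 37% tint moves each channel 37% toward 255:
  R: 239 + 5.92 = 244.92 → 245
  G: 50 + 75.85 = 125.85 → 126
  B: 158 + 35.89 = 193.89 → 194
After the tint: rgb(245, 126, 194) = #f57ec2.
Lerp each channel 29% toward 128:
  R: 245 − 33.93 = 211.07 → 211
  G: 126 + 0.58 = 126.58 → 127
  B: 194 − 19.14 = 174.86 → 175
rgb(211, 127, 175) = #d37faf.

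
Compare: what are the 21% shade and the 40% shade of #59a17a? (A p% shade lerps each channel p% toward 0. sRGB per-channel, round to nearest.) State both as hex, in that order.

#59a17a is rgb(89, 161, 122).
21% shade:
  R: 89 + 0.21×(0−89) = 89 − 18.69 = 70.31 → 70
  G: 161 + 0.21×(0−161) = 161 − 33.81 = 127.19 → 127
  B: 122 + 0.21×(0−122) = 122 − 25.62 = 96.38 → 96
  → #467f60
40% shade:
  R: 89 − 35.6 = 53.4 → 53
  G: 161 + 0.4×(0−161) = 161 − 64.4 = 96.6 → 97
  B: 122 − 48.8 = 73.2 → 73
  → #356149

#467f60, #356149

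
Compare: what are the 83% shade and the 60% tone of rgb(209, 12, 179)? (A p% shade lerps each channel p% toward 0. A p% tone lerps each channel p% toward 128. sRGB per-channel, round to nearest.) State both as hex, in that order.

#24021E, #A05294

83% shade:
  R: 209 + 0.83×(0−209) = 209 − 173.47 = 35.53 → 36
  G: 12 + 0.83×(0−12) = 12 − 9.96 = 2.04 → 2
  B: 179 + 0.83×(0−179) = 179 − 148.57 = 30.43 → 30
  → #24021E
60% tone:
  R: 209 + 0.6×(128−209) = 209 − 48.6 = 160.4 → 160
  G: 12 + 0.6×(128−12) = 12 + 69.6 = 81.6 → 82
  B: 179 − 30.6 = 148.4 → 148
  → #A05294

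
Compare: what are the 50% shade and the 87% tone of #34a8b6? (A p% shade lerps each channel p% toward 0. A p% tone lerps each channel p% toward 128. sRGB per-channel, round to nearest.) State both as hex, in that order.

#34a8b6 is rgb(52, 168, 182).
50% shade:
  R: 52 − 26 = 26 → 26
  G: 168 + 0.5×(0−168) = 168 − 84 = 84 → 84
  B: 182 − 91 = 91 → 91
  → #1a545b
87% tone:
  R: 52 + 0.87×(128−52) = 52 + 66.12 = 118.12 → 118
  G: 168 + 0.87×(128−168) = 168 − 34.8 = 133.2 → 133
  B: 182 − 46.98 = 135.02 → 135
  → #768587

#1a545b, #768587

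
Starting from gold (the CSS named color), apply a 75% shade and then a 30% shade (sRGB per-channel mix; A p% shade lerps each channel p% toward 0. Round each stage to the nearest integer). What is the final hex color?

#2D2600

CSS gold is rgb(255, 215, 0).
Lerp each channel 75% toward 0:
  R: 255 + 0.75×(0−255) = 255 − 191.25 = 63.75 → 64
  G: 215 − 161.25 = 53.75 → 54
  B: 0 + 0.75×(0−0) = 0 + 0 = 0 → 0
After the shade: rgb(64, 54, 0) = #403600.
Lerp each channel 30% toward 0:
  R: 64 + 0.3×(0−64) = 64 − 19.2 = 44.8 → 45
  G: 54 − 16.2 = 37.8 → 38
  B: 0 + 0 = 0 → 0
rgb(45, 38, 0) = #2D2600.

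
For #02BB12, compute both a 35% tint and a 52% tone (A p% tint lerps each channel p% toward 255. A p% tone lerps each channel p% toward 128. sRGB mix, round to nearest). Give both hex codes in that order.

#02BB12 is rgb(2, 187, 18).
35% tint:
  R: 2 + 88.55 = 90.55 → 91
  G: 187 + 0.35×(255−187) = 187 + 23.8 = 210.8 → 211
  B: 18 + 82.95 = 100.95 → 101
  → #5BD365
52% tone:
  R: 2 + 65.52 = 67.52 → 68
  G: 187 − 30.68 = 156.32 → 156
  B: 18 + 0.52×(128−18) = 18 + 57.2 = 75.2 → 75
  → #449C4B

#5BD365, #449C4B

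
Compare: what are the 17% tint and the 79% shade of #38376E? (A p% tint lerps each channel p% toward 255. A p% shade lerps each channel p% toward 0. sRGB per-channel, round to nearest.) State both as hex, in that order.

#5A5987, #0C0C17

#38376E is rgb(56, 55, 110).
17% tint:
  R: 56 + 0.17×(255−56) = 56 + 33.83 = 89.83 → 90
  G: 55 + 34 = 89 → 89
  B: 110 + 24.65 = 134.65 → 135
  → #5A5987
79% shade:
  R: 56 − 44.24 = 11.76 → 12
  G: 55 − 43.45 = 11.55 → 12
  B: 110 + 0.79×(0−110) = 110 − 86.9 = 23.1 → 23
  → #0C0C17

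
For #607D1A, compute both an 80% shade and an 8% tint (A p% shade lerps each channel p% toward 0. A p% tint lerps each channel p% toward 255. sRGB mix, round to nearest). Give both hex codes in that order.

#131905, #6D872C

#607D1A is rgb(96, 125, 26).
80% shade:
  R: 96 − 76.8 = 19.2 → 19
  G: 125 − 100 = 25 → 25
  B: 26 − 20.8 = 5.2 → 5
  → #131905
8% tint:
  R: 96 + 0.08×(255−96) = 96 + 12.72 = 108.72 → 109
  G: 125 + 0.08×(255−125) = 125 + 10.4 = 135.4 → 135
  B: 26 + 0.08×(255−26) = 26 + 18.32 = 44.32 → 44
  → #6D872C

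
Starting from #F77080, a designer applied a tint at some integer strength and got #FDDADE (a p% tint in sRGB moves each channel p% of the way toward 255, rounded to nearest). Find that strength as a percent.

74%

#F77080 is rgb(247, 112, 128); #FDDADE is rgb(253, 218, 222).
On the G channel (widest range): 218 ≈ 112 + (p/100)(255 − 112), so p ≈ 100×(218 − 112)/(255 − 112) = 10600/143 = 74.13.
p = 74 reproduces all three channels after rounding.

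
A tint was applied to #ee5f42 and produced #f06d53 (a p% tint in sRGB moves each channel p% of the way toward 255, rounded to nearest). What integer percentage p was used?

9%

#ee5f42 is rgb(238, 95, 66); #f06d53 is rgb(240, 109, 83).
On the B channel (widest range): 83 ≈ 66 + (p/100)(255 − 66), so p ≈ 100×(83 − 66)/(255 − 66) = 1700/189 = 8.99.
p = 9 reproduces all three channels after rounding.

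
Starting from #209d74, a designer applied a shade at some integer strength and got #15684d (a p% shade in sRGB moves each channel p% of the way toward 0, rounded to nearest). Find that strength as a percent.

34%

#209d74 is rgb(32, 157, 116); #15684d is rgb(21, 104, 77).
On the G channel (widest range): 104 ≈ 157 + (p/100)(0 − 157), so p ≈ 100×(104 − 157)/(0 − 157) = -5300/-157 = 33.76.
p = 34 reproduces all three channels after rounding.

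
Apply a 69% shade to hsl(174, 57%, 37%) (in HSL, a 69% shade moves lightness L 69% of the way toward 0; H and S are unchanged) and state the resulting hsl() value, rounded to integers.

L moves 69% from 37 toward 0: 37 − 25.53 = 11.47 → 11.
H and S are unchanged.

hsl(174, 57%, 11%)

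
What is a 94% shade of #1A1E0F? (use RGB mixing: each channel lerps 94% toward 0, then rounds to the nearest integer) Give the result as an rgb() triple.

#1A1E0F is rgb(26, 30, 15).
Per channel, c → c + 0.94(0 − c):
  R: 26 − 24.44 = 1.56 → 2
  G: 30 + 0.94×(0−30) = 30 − 28.2 = 1.8 → 2
  B: 15 − 14.1 = 0.9 → 1

rgb(2, 2, 1)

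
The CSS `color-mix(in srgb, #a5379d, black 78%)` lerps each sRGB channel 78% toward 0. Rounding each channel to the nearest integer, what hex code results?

#a5379d is rgb(165, 55, 157).
Per channel, c → c + 0.78(0 − c):
  R: 165 + 0.78×(0−165) = 165 − 128.7 = 36.3 → 36
  G: 55 − 42.9 = 12.1 → 12
  B: 157 − 122.46 = 34.54 → 35
rgb(36, 12, 35) = #240c23.

#240c23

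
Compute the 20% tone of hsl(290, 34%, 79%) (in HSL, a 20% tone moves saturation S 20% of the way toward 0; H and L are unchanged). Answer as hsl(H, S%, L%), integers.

S moves 20% from 34 toward 0: 34 − 6.8 = 27.2 → 27.
H and L are unchanged.

hsl(290, 27%, 79%)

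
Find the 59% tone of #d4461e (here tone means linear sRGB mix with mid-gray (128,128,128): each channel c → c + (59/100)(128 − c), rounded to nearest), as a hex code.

#a26858

#d4461e is rgb(212, 70, 30).
A 59% tone moves each channel 59% toward 128:
  R: 212 + 0.59×(128−212) = 212 − 49.56 = 162.44 → 162
  G: 70 + 0.59×(128−70) = 70 + 34.22 = 104.22 → 104
  B: 30 + 57.82 = 87.82 → 88
rgb(162, 104, 88) = #a26858.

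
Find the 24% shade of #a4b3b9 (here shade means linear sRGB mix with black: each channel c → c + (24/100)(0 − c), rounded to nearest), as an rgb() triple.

rgb(125, 136, 141)

#a4b3b9 is rgb(164, 179, 185).
A 24% shade moves each channel 24% toward 0:
  R: 164 + 0.24×(0−164) = 164 − 39.36 = 124.64 → 125
  G: 179 + 0.24×(0−179) = 179 − 42.96 = 136.04 → 136
  B: 185 − 44.4 = 140.6 → 141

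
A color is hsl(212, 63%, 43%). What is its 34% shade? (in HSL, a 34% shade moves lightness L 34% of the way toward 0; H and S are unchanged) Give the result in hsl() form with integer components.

L moves 34% from 43 toward 0: 43 − 14.62 = 28.38 → 28.
H and S are unchanged.

hsl(212, 63%, 28%)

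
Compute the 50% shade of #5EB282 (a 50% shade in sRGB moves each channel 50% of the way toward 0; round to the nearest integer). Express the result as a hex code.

#5EB282 is rgb(94, 178, 130).
Lerp each channel 50% toward 0:
  R: 94 + 0.5×(0−94) = 94 − 47 = 47 → 47
  G: 178 + 0.5×(0−178) = 178 − 89 = 89 → 89
  B: 130 − 65 = 65 → 65
rgb(47, 89, 65) = #2F5941.

#2F5941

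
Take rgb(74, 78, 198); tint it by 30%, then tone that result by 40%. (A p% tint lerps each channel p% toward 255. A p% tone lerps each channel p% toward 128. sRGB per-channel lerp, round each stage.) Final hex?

Per channel, c → c + 0.3(255 − c):
  R: 74 + 0.3×(255−74) = 74 + 54.3 = 128.3 → 128
  G: 78 + 0.3×(255−78) = 78 + 53.1 = 131.1 → 131
  B: 198 + 17.1 = 215.1 → 215
After the tint: rgb(128, 131, 215) = #8083d7.
A 40% tone moves each channel 40% toward 128:
  R: 128 + 0.4×(128−128) = 128 + 0 = 128 → 128
  G: 131 + 0.4×(128−131) = 131 − 1.2 = 129.8 → 130
  B: 215 + 0.4×(128−215) = 215 − 34.8 = 180.2 → 180
rgb(128, 130, 180) = #8082b4.

#8082b4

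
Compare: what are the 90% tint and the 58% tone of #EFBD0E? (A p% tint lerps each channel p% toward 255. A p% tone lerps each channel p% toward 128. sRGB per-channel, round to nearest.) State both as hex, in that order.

#EFBD0E is rgb(239, 189, 14).
90% tint:
  R: 239 + 0.9×(255−239) = 239 + 14.4 = 253.4 → 253
  G: 189 + 0.9×(255−189) = 189 + 59.4 = 248.4 → 248
  B: 14 + 0.9×(255−14) = 14 + 216.9 = 230.9 → 231
  → #FDF8E7
58% tone:
  R: 239 + 0.58×(128−239) = 239 − 64.38 = 174.62 → 175
  G: 189 + 0.58×(128−189) = 189 − 35.38 = 153.62 → 154
  B: 14 + 0.58×(128−14) = 14 + 66.12 = 80.12 → 80
  → #AF9A50

#FDF8E7, #AF9A50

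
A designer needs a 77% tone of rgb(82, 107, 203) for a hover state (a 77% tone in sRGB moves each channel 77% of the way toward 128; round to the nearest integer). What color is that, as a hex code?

#757B91

Per channel, c → c + 0.77(128 − c):
  R: 82 + 0.77×(128−82) = 82 + 35.42 = 117.42 → 117
  G: 107 + 16.17 = 123.17 → 123
  B: 203 + 0.77×(128−203) = 203 − 57.75 = 145.25 → 145
rgb(117, 123, 145) = #757B91.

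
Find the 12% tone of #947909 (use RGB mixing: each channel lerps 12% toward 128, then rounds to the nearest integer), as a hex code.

#947909 is rgb(148, 121, 9).
A 12% tone moves each channel 12% toward 128:
  R: 148 − 2.4 = 145.6 → 146
  G: 121 + 0.84 = 121.84 → 122
  B: 9 + 14.28 = 23.28 → 23
rgb(146, 122, 23) = #927a17.

#927a17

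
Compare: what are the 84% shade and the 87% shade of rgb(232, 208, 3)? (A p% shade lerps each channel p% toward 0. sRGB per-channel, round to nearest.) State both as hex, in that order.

84% shade:
  R: 232 + 0.84×(0−232) = 232 − 194.88 = 37.12 → 37
  G: 208 + 0.84×(0−208) = 208 − 174.72 = 33.28 → 33
  B: 3 + 0.84×(0−3) = 3 − 2.52 = 0.48 → 0
  → #252100
87% shade:
  R: 232 + 0.87×(0−232) = 232 − 201.84 = 30.16 → 30
  G: 208 − 180.96 = 27.04 → 27
  B: 3 + 0.87×(0−3) = 3 − 2.61 = 0.39 → 0
  → #1e1b00

#252100, #1e1b00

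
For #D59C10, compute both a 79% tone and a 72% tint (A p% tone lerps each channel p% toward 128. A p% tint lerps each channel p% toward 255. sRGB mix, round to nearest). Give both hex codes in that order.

#928668, #F3E3BC

#D59C10 is rgb(213, 156, 16).
79% tone:
  R: 213 + 0.79×(128−213) = 213 − 67.15 = 145.85 → 146
  G: 156 − 22.12 = 133.88 → 134
  B: 16 + 88.48 = 104.48 → 104
  → #928668
72% tint:
  R: 213 + 0.72×(255−213) = 213 + 30.24 = 243.24 → 243
  G: 156 + 0.72×(255−156) = 156 + 71.28 = 227.28 → 227
  B: 16 + 0.72×(255−16) = 16 + 172.08 = 188.08 → 188
  → #F3E3BC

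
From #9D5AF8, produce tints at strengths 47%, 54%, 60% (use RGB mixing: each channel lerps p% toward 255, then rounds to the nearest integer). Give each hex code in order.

#9D5AF8 is rgb(157, 90, 248).
47%: (157 + 46.06 = 203.06→203, 90 + 77.55 = 167.55→168, 248 + 3.29 = 251.29→251) → #CBA8FB
54%: (157 + 52.92 = 209.92→210, 90 + 89.1 = 179.1→179, 248 + 3.78 = 251.78→252) → #D2B3FC
60%: (157 + 58.8 = 215.8→216, 90 + 99 = 189→189, 248 + 4.2 = 252.2→252) → #D8BDFC

#CBA8FB, #D2B3FC, #D8BDFC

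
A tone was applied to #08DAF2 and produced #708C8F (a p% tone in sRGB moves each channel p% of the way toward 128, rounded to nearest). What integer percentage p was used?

87%

#08DAF2 is rgb(8, 218, 242); #708C8F is rgb(112, 140, 143).
On the R channel (widest range): 112 ≈ 8 + (p/100)(128 − 8), so p ≈ 100×(112 − 8)/(128 − 8) = 10400/120 = 86.67.
p = 87 reproduces all three channels after rounding.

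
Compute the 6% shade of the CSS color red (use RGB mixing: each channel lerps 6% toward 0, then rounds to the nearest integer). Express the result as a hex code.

#F00000

CSS red is rgb(255, 0, 0).
Per channel, c → c + 0.06(0 − c):
  R: 255 + 0.06×(0−255) = 255 − 15.3 = 239.7 → 240
  G: 0 + 0.06×(0−0) = 0 + 0 = 0 → 0
  B: 0 + 0 = 0 → 0
rgb(240, 0, 0) = #F00000.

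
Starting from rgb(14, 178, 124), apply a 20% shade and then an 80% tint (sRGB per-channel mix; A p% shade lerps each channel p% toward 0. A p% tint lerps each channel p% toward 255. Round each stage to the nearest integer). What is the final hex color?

#CEE8E0

Lerp each channel 20% toward 0:
  R: 14 + 0.2×(0−14) = 14 − 2.8 = 11.2 → 11
  G: 178 + 0.2×(0−178) = 178 − 35.6 = 142.4 → 142
  B: 124 − 24.8 = 99.2 → 99
After the shade: rgb(11, 142, 99) = #0B8E63.
Lerp each channel 80% toward 255:
  R: 11 + 195.2 = 206.2 → 206
  G: 142 + 0.8×(255−142) = 142 + 90.4 = 232.4 → 232
  B: 99 + 124.8 = 223.8 → 224
rgb(206, 232, 224) = #CEE8E0.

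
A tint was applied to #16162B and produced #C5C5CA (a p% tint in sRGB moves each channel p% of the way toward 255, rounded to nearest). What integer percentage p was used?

75%

#16162B is rgb(22, 22, 43); #C5C5CA is rgb(197, 197, 202).
On the R channel (widest range): 197 ≈ 22 + (p/100)(255 − 22), so p ≈ 100×(197 − 22)/(255 − 22) = 17500/233 = 75.11.
p = 75 reproduces all three channels after rounding.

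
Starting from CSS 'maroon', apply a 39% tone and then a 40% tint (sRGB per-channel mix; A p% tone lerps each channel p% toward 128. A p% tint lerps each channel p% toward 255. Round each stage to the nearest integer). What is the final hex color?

#b38484

CSS maroon is rgb(128, 0, 0).
Per channel, c → c + 0.39(128 − c):
  R: 128 + 0 = 128 → 128
  G: 0 + 0.39×(128−0) = 0 + 49.92 = 49.92 → 50
  B: 0 + 49.92 = 49.92 → 50
After the tone: rgb(128, 50, 50) = #803232.
Per channel, c → c + 0.4(255 − c):
  R: 128 + 50.8 = 178.8 → 179
  G: 50 + 82 = 132 → 132
  B: 50 + 0.4×(255−50) = 50 + 82 = 132 → 132
rgb(179, 132, 132) = #b38484.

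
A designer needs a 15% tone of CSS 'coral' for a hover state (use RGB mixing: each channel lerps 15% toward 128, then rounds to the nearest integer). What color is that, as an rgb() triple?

CSS coral is rgb(255, 127, 80).
Per channel, c → c + 0.15(128 − c):
  R: 255 − 19.05 = 235.95 → 236
  G: 127 + 0.15×(128−127) = 127 + 0.15 = 127.15 → 127
  B: 80 + 0.15×(128−80) = 80 + 7.2 = 87.2 → 87

rgb(236, 127, 87)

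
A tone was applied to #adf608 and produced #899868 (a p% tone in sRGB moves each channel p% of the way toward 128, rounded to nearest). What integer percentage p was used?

80%

#adf608 is rgb(173, 246, 8); #899868 is rgb(137, 152, 104).
On the B channel (widest range): 104 ≈ 8 + (p/100)(128 − 8), so p ≈ 100×(104 − 8)/(128 − 8) = 9600/120 = 80.00.
p = 80 reproduces all three channels after rounding.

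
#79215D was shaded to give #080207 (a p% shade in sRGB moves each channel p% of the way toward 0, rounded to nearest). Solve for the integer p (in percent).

#79215D is rgb(121, 33, 93); #080207 is rgb(8, 2, 7).
On the R channel (widest range): 8 ≈ 121 + (p/100)(0 − 121), so p ≈ 100×(8 − 121)/(0 − 121) = -11300/-121 = 93.39.
p = 93 reproduces all three channels after rounding.

93%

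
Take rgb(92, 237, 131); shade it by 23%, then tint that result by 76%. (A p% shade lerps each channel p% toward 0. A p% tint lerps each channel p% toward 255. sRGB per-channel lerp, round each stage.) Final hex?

Lerp each channel 23% toward 0:
  R: 92 − 21.16 = 70.84 → 71
  G: 237 − 54.51 = 182.49 → 182
  B: 131 − 30.13 = 100.87 → 101
After the shade: rgb(71, 182, 101) = #47B665.
Per channel, c → c + 0.76(255 − c):
  R: 71 + 0.76×(255−71) = 71 + 139.84 = 210.84 → 211
  G: 182 + 0.76×(255−182) = 182 + 55.48 = 237.48 → 237
  B: 101 + 0.76×(255−101) = 101 + 117.04 = 218.04 → 218
rgb(211, 237, 218) = #D3EDDA.

#D3EDDA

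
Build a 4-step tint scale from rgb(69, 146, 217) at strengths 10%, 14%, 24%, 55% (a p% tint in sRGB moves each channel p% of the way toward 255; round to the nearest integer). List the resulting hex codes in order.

10%: (69 + 18.6 = 87.6→88, 146 + 10.9 = 156.9→157, 217 + 3.8 = 220.8→221) → #589ddd
14%: (69 + 26.04 = 95.04→95, 146 + 15.26 = 161.26→161, 217 + 5.32 = 222.32→222) → #5fa1de
24%: (69 + 44.64 = 113.64→114, 146 + 26.16 = 172.16→172, 217 + 9.12 = 226.12→226) → #72ace2
55%: (69 + 102.3 = 171.3→171, 146 + 59.95 = 205.95→206, 217 + 20.9 = 237.9→238) → #abceee

#589ddd, #5fa1de, #72ace2, #abceee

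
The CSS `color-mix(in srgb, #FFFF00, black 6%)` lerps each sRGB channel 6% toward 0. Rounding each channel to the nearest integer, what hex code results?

#FFFF00 is rgb(255, 255, 0).
A 6% shade moves each channel 6% toward 0:
  R: 255 − 15.3 = 239.7 → 240
  G: 255 + 0.06×(0−255) = 255 − 15.3 = 239.7 → 240
  B: 0 + 0.06×(0−0) = 0 + 0 = 0 → 0
rgb(240, 240, 0) = #F0F000.

#F0F000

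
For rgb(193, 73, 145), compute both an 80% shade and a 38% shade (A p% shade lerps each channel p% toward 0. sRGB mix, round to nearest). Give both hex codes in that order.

#270F1D, #782D5A

80% shade:
  R: 193 − 154.4 = 38.6 → 39
  G: 73 − 58.4 = 14.6 → 15
  B: 145 + 0.8×(0−145) = 145 − 116 = 29 → 29
  → #270F1D
38% shade:
  R: 193 − 73.34 = 119.66 → 120
  G: 73 + 0.38×(0−73) = 73 − 27.74 = 45.26 → 45
  B: 145 + 0.38×(0−145) = 145 − 55.1 = 89.9 → 90
  → #782D5A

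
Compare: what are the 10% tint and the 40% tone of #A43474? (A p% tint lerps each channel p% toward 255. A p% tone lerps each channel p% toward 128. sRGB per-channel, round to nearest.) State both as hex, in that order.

#A43474 is rgb(164, 52, 116).
10% tint:
  R: 164 + 0.1×(255−164) = 164 + 9.1 = 173.1 → 173
  G: 52 + 0.1×(255−52) = 52 + 20.3 = 72.3 → 72
  B: 116 + 0.1×(255−116) = 116 + 13.9 = 129.9 → 130
  → #AD4882
40% tone:
  R: 164 − 14.4 = 149.6 → 150
  G: 52 + 30.4 = 82.4 → 82
  B: 116 + 0.4×(128−116) = 116 + 4.8 = 120.8 → 121
  → #965279

#AD4882, #965279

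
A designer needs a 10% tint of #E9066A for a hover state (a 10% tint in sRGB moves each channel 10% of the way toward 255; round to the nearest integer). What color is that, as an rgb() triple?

rgb(235, 31, 121)

#E9066A is rgb(233, 6, 106).
A 10% tint moves each channel 10% toward 255:
  R: 233 + 2.2 = 235.2 → 235
  G: 6 + 0.1×(255−6) = 6 + 24.9 = 30.9 → 31
  B: 106 + 14.9 = 120.9 → 121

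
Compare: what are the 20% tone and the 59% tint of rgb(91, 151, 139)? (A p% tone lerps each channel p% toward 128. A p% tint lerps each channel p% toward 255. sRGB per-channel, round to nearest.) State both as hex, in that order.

#629289, #BCD4CF

20% tone:
  R: 91 + 7.4 = 98.4 → 98
  G: 151 − 4.6 = 146.4 → 146
  B: 139 − 2.2 = 136.8 → 137
  → #629289
59% tint:
  R: 91 + 0.59×(255−91) = 91 + 96.76 = 187.76 → 188
  G: 151 + 0.59×(255−151) = 151 + 61.36 = 212.36 → 212
  B: 139 + 0.59×(255−139) = 139 + 68.44 = 207.44 → 207
  → #BCD4CF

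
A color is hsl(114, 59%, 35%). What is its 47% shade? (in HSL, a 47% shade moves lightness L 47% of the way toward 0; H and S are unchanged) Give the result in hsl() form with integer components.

hsl(114, 59%, 19%)

L moves 47% from 35 toward 0: 35 − 16.45 = 18.55 → 19.
H and S are unchanged.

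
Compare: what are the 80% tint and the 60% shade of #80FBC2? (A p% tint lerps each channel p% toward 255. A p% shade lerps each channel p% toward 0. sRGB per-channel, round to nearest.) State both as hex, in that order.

#E6FEF3, #33644E

#80FBC2 is rgb(128, 251, 194).
80% tint:
  R: 128 + 101.6 = 229.6 → 230
  G: 251 + 3.2 = 254.2 → 254
  B: 194 + 0.8×(255−194) = 194 + 48.8 = 242.8 → 243
  → #E6FEF3
60% shade:
  R: 128 + 0.6×(0−128) = 128 − 76.8 = 51.2 → 51
  G: 251 − 150.6 = 100.4 → 100
  B: 194 − 116.4 = 77.6 → 78
  → #33644E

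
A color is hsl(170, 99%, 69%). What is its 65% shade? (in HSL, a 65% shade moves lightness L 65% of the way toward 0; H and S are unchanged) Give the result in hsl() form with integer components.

L moves 65% from 69 toward 0: 69 − 44.85 = 24.15 → 24.
H and S are unchanged.

hsl(170, 99%, 24%)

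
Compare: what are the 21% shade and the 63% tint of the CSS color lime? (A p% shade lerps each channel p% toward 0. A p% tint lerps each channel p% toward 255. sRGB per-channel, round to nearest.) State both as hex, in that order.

CSS lime is rgb(0, 255, 0).
21% shade:
  R: 0 + 0 = 0 → 0
  G: 255 − 53.55 = 201.45 → 201
  B: 0 + 0 = 0 → 0
  → #00c900
63% tint:
  R: 0 + 160.65 = 160.65 → 161
  G: 255 + 0.63×(255−255) = 255 + 0 = 255 → 255
  B: 0 + 0.63×(255−0) = 0 + 160.65 = 160.65 → 161
  → #a1ffa1

#00c900, #a1ffa1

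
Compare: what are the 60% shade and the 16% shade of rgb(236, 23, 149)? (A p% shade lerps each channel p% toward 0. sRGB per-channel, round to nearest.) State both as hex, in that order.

60% shade:
  R: 236 + 0.6×(0−236) = 236 − 141.6 = 94.4 → 94
  G: 23 + 0.6×(0−23) = 23 − 13.8 = 9.2 → 9
  B: 149 + 0.6×(0−149) = 149 − 89.4 = 59.6 → 60
  → #5E093C
16% shade:
  R: 236 − 37.76 = 198.24 → 198
  G: 23 + 0.16×(0−23) = 23 − 3.68 = 19.32 → 19
  B: 149 − 23.84 = 125.16 → 125
  → #C6137D

#5E093C, #C6137D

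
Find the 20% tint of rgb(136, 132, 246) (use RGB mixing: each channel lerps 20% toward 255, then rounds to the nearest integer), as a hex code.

A 20% tint moves each channel 20% toward 255:
  R: 136 + 23.8 = 159.8 → 160
  G: 132 + 0.2×(255−132) = 132 + 24.6 = 156.6 → 157
  B: 246 + 1.8 = 247.8 → 248
rgb(160, 157, 248) = #a09df8.

#a09df8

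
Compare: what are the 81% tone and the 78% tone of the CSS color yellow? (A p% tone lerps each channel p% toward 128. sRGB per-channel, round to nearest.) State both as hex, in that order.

CSS yellow is rgb(255, 255, 0).
81% tone:
  R: 255 − 102.87 = 152.13 → 152
  G: 255 + 0.81×(128−255) = 255 − 102.87 = 152.13 → 152
  B: 0 + 103.68 = 103.68 → 104
  → #989868
78% tone:
  R: 255 − 99.06 = 155.94 → 156
  G: 255 + 0.78×(128−255) = 255 − 99.06 = 155.94 → 156
  B: 0 + 0.78×(128−0) = 0 + 99.84 = 99.84 → 100
  → #9c9c64

#989868, #9c9c64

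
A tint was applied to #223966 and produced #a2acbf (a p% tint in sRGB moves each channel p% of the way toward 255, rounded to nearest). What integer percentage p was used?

58%

#223966 is rgb(34, 57, 102); #a2acbf is rgb(162, 172, 191).
On the R channel (widest range): 162 ≈ 34 + (p/100)(255 − 34), so p ≈ 100×(162 − 34)/(255 − 34) = 12800/221 = 57.92.
p = 58 reproduces all three channels after rounding.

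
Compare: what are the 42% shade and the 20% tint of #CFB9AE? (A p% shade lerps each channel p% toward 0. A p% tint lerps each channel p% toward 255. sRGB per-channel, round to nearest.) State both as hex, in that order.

#786B65, #D9C7BE

#CFB9AE is rgb(207, 185, 174).
42% shade:
  R: 207 + 0.42×(0−207) = 207 − 86.94 = 120.06 → 120
  G: 185 − 77.7 = 107.3 → 107
  B: 174 − 73.08 = 100.92 → 101
  → #786B65
20% tint:
  R: 207 + 9.6 = 216.6 → 217
  G: 185 + 14 = 199 → 199
  B: 174 + 0.2×(255−174) = 174 + 16.2 = 190.2 → 190
  → #D9C7BE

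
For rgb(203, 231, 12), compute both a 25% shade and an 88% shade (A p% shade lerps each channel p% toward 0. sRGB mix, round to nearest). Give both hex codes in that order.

#98ad09, #181c01

25% shade:
  R: 203 + 0.25×(0−203) = 203 − 50.75 = 152.25 → 152
  G: 231 + 0.25×(0−231) = 231 − 57.75 = 173.25 → 173
  B: 12 + 0.25×(0−12) = 12 − 3 = 9 → 9
  → #98ad09
88% shade:
  R: 203 + 0.88×(0−203) = 203 − 178.64 = 24.36 → 24
  G: 231 + 0.88×(0−231) = 231 − 203.28 = 27.72 → 28
  B: 12 + 0.88×(0−12) = 12 − 10.56 = 1.44 → 1
  → #181c01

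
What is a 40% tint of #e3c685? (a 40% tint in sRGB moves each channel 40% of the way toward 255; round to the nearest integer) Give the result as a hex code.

#e3c685 is rgb(227, 198, 133).
Per channel, c → c + 0.4(255 − c):
  R: 227 + 0.4×(255−227) = 227 + 11.2 = 238.2 → 238
  G: 198 + 22.8 = 220.8 → 221
  B: 133 + 0.4×(255−133) = 133 + 48.8 = 181.8 → 182
rgb(238, 221, 182) = #eeddb6.

#eeddb6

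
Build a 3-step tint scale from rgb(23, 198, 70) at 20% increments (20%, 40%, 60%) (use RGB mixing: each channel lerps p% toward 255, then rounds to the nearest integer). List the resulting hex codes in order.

20%: (23 + 46.4 = 69.4→69, 198 + 11.4 = 209.4→209, 70 + 37 = 107→107) → #45d16b
40%: (23 + 92.8 = 115.8→116, 198 + 22.8 = 220.8→221, 70 + 74 = 144→144) → #74dd90
60%: (23 + 139.2 = 162.2→162, 198 + 34.2 = 232.2→232, 70 + 111 = 181→181) → #a2e8b5

#45d16b, #74dd90, #a2e8b5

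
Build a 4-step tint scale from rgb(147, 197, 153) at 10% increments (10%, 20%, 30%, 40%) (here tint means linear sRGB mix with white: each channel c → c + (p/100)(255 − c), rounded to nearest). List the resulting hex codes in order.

#9ECBA3, #A9D1AD, #B3D6B8, #BEDCC2

10%: (147 + 10.8 = 157.8→158, 197 + 5.8 = 202.8→203, 153 + 10.2 = 163.2→163) → #9ECBA3
20%: (147 + 21.6 = 168.6→169, 197 + 11.6 = 208.6→209, 153 + 20.4 = 173.4→173) → #A9D1AD
30%: (147 + 32.4 = 179.4→179, 197 + 17.4 = 214.4→214, 153 + 30.6 = 183.6→184) → #B3D6B8
40%: (147 + 43.2 = 190.2→190, 197 + 23.2 = 220.2→220, 153 + 40.8 = 193.8→194) → #BEDCC2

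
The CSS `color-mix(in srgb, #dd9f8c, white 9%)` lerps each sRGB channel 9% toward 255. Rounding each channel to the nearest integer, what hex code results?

#dd9f8c is rgb(221, 159, 140).
Lerp each channel 9% toward 255:
  R: 221 + 0.09×(255−221) = 221 + 3.06 = 224.06 → 224
  G: 159 + 0.09×(255−159) = 159 + 8.64 = 167.64 → 168
  B: 140 + 10.35 = 150.35 → 150
rgb(224, 168, 150) = #e0a896.

#e0a896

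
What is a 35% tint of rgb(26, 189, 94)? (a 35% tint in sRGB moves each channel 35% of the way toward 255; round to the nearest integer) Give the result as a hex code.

#6ad496

Lerp each channel 35% toward 255:
  R: 26 + 0.35×(255−26) = 26 + 80.15 = 106.15 → 106
  G: 189 + 0.35×(255−189) = 189 + 23.1 = 212.1 → 212
  B: 94 + 0.35×(255−94) = 94 + 56.35 = 150.35 → 150
rgb(106, 212, 150) = #6ad496.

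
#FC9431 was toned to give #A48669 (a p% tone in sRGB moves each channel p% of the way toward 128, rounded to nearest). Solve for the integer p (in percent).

#FC9431 is rgb(252, 148, 49); #A48669 is rgb(164, 134, 105).
On the R channel (widest range): 164 ≈ 252 + (p/100)(128 − 252), so p ≈ 100×(164 − 252)/(128 − 252) = -8800/-124 = 70.97.
p = 71 reproduces all three channels after rounding.

71%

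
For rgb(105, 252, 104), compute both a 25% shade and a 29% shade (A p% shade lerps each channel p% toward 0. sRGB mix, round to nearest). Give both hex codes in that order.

#4fbd4e, #4bb34a

25% shade:
  R: 105 + 0.25×(0−105) = 105 − 26.25 = 78.75 → 79
  G: 252 + 0.25×(0−252) = 252 − 63 = 189 → 189
  B: 104 + 0.25×(0−104) = 104 − 26 = 78 → 78
  → #4fbd4e
29% shade:
  R: 105 + 0.29×(0−105) = 105 − 30.45 = 74.55 → 75
  G: 252 − 73.08 = 178.92 → 179
  B: 104 − 30.16 = 73.84 → 74
  → #4bb34a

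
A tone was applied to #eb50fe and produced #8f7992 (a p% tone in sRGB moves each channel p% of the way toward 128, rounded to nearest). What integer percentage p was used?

#eb50fe is rgb(235, 80, 254); #8f7992 is rgb(143, 121, 146).
On the B channel (widest range): 146 ≈ 254 + (p/100)(128 − 254), so p ≈ 100×(146 − 254)/(128 − 254) = -10800/-126 = 85.71.
p = 86 reproduces all three channels after rounding.

86%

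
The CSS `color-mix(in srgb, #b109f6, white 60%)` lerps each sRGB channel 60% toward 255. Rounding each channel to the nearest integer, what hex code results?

#e09dfb

#b109f6 is rgb(177, 9, 246).
A 60% tint moves each channel 60% toward 255:
  R: 177 + 0.6×(255−177) = 177 + 46.8 = 223.8 → 224
  G: 9 + 0.6×(255−9) = 9 + 147.6 = 156.6 → 157
  B: 246 + 0.6×(255−246) = 246 + 5.4 = 251.4 → 251
rgb(224, 157, 251) = #e09dfb.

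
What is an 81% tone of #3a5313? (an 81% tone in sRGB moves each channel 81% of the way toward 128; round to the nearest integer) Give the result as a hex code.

#3a5313 is rgb(58, 83, 19).
Per channel, c → c + 0.81(128 − c):
  R: 58 + 56.7 = 114.7 → 115
  G: 83 + 0.81×(128−83) = 83 + 36.45 = 119.45 → 119
  B: 19 + 88.29 = 107.29 → 107
rgb(115, 119, 107) = #73776b.

#73776b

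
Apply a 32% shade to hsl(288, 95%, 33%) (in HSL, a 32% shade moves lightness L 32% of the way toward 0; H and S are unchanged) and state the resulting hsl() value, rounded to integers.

L moves 32% from 33 toward 0: 33 − 10.56 = 22.44 → 22.
H and S are unchanged.

hsl(288, 95%, 22%)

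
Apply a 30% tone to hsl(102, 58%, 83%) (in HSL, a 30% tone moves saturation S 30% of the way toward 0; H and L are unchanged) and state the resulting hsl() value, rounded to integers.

hsl(102, 41%, 83%)

S moves 30% from 58 toward 0: 58 − 17.4 = 40.6 → 41.
H and L are unchanged.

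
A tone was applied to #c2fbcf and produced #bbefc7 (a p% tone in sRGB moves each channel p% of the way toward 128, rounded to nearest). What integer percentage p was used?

10%

#c2fbcf is rgb(194, 251, 207); #bbefc7 is rgb(187, 239, 199).
On the G channel (widest range): 239 ≈ 251 + (p/100)(128 − 251), so p ≈ 100×(239 − 251)/(128 − 251) = -1200/-123 = 9.76.
p = 10 reproduces all three channels after rounding.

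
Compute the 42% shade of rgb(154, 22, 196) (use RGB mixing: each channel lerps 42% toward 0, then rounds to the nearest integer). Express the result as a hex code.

A 42% shade moves each channel 42% toward 0:
  R: 154 + 0.42×(0−154) = 154 − 64.68 = 89.32 → 89
  G: 22 − 9.24 = 12.76 → 13
  B: 196 + 0.42×(0−196) = 196 − 82.32 = 113.68 → 114
rgb(89, 13, 114) = #590D72.

#590D72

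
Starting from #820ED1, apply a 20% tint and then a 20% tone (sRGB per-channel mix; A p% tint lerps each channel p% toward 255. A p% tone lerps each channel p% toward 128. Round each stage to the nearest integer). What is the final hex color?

#964BC8

#820ED1 is rgb(130, 14, 209).
Lerp each channel 20% toward 255:
  R: 130 + 0.2×(255−130) = 130 + 25 = 155 → 155
  G: 14 + 48.2 = 62.2 → 62
  B: 209 + 9.2 = 218.2 → 218
After the tint: rgb(155, 62, 218) = #9B3EDA.
Lerp each channel 20% toward 128:
  R: 155 + 0.2×(128−155) = 155 − 5.4 = 149.6 → 150
  G: 62 + 0.2×(128−62) = 62 + 13.2 = 75.2 → 75
  B: 218 + 0.2×(128−218) = 218 − 18 = 200 → 200
rgb(150, 75, 200) = #964BC8.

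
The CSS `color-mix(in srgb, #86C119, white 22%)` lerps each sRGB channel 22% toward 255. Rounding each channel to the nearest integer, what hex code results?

#A1CF4C

#86C119 is rgb(134, 193, 25).
A 22% tint moves each channel 22% toward 255:
  R: 134 + 0.22×(255−134) = 134 + 26.62 = 160.62 → 161
  G: 193 + 13.64 = 206.64 → 207
  B: 25 + 0.22×(255−25) = 25 + 50.6 = 75.6 → 76
rgb(161, 207, 76) = #A1CF4C.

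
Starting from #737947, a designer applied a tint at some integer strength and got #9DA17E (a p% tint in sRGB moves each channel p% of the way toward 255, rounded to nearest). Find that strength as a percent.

#737947 is rgb(115, 121, 71); #9DA17E is rgb(157, 161, 126).
On the B channel (widest range): 126 ≈ 71 + (p/100)(255 − 71), so p ≈ 100×(126 − 71)/(255 − 71) = 5500/184 = 29.89.
p = 30 reproduces all three channels after rounding.

30%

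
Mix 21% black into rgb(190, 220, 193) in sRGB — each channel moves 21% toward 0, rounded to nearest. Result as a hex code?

A 21% shade moves each channel 21% toward 0:
  R: 190 − 39.9 = 150.1 → 150
  G: 220 + 0.21×(0−220) = 220 − 46.2 = 173.8 → 174
  B: 193 − 40.53 = 152.47 → 152
rgb(150, 174, 152) = #96AE98.

#96AE98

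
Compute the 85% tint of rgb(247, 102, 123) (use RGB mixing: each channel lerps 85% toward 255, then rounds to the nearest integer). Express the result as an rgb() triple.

Lerp each channel 85% toward 255:
  R: 247 + 0.85×(255−247) = 247 + 6.8 = 253.8 → 254
  G: 102 + 130.05 = 232.05 → 232
  B: 123 + 0.85×(255−123) = 123 + 112.2 = 235.2 → 235

rgb(254, 232, 235)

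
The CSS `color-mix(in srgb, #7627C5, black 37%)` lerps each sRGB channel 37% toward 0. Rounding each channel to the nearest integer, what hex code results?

#7627C5 is rgb(118, 39, 197).
Lerp each channel 37% toward 0:
  R: 118 − 43.66 = 74.34 → 74
  G: 39 + 0.37×(0−39) = 39 − 14.43 = 24.57 → 25
  B: 197 + 0.37×(0−197) = 197 − 72.89 = 124.11 → 124
rgb(74, 25, 124) = #4A197C.

#4A197C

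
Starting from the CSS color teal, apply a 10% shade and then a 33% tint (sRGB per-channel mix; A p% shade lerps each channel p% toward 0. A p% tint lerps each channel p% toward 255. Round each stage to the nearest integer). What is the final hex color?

CSS teal is rgb(0, 128, 128).
Per channel, c → c + 0.1(0 − c):
  R: 0 + 0.1×(0−0) = 0 + 0 = 0 → 0
  G: 128 + 0.1×(0−128) = 128 − 12.8 = 115.2 → 115
  B: 128 + 0.1×(0−128) = 128 − 12.8 = 115.2 → 115
After the shade: rgb(0, 115, 115) = #007373.
A 33% tint moves each channel 33% toward 255:
  R: 0 + 0.33×(255−0) = 0 + 84.15 = 84.15 → 84
  G: 115 + 0.33×(255−115) = 115 + 46.2 = 161.2 → 161
  B: 115 + 46.2 = 161.2 → 161
rgb(84, 161, 161) = #54A1A1.

#54A1A1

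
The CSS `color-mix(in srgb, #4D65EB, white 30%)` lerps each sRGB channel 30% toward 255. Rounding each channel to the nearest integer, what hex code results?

#8293F1

#4D65EB is rgb(77, 101, 235).
A 30% tint moves each channel 30% toward 255:
  R: 77 + 0.3×(255−77) = 77 + 53.4 = 130.4 → 130
  G: 101 + 0.3×(255−101) = 101 + 46.2 = 147.2 → 147
  B: 235 + 0.3×(255−235) = 235 + 6 = 241 → 241
rgb(130, 147, 241) = #8293F1.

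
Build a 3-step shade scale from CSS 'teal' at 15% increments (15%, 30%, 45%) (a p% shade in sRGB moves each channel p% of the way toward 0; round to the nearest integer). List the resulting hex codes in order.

CSS teal is rgb(0, 128, 128).
15%: (0→0, 128 − 19.2 = 108.8→109, 128 − 19.2 = 108.8→109) → #006D6D
30%: (0→0, 128 − 38.4 = 89.6→90, 128 − 38.4 = 89.6→90) → #005A5A
45%: (0→0, 128 − 57.6 = 70.4→70, 128 − 57.6 = 70.4→70) → #004646

#006D6D, #005A5A, #004646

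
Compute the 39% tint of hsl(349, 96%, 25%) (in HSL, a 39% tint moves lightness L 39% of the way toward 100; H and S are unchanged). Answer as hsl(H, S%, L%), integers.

L moves 39% from 25 toward 100: 25 + 29.25 = 54.25 → 54.
H and S are unchanged.

hsl(349, 96%, 54%)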